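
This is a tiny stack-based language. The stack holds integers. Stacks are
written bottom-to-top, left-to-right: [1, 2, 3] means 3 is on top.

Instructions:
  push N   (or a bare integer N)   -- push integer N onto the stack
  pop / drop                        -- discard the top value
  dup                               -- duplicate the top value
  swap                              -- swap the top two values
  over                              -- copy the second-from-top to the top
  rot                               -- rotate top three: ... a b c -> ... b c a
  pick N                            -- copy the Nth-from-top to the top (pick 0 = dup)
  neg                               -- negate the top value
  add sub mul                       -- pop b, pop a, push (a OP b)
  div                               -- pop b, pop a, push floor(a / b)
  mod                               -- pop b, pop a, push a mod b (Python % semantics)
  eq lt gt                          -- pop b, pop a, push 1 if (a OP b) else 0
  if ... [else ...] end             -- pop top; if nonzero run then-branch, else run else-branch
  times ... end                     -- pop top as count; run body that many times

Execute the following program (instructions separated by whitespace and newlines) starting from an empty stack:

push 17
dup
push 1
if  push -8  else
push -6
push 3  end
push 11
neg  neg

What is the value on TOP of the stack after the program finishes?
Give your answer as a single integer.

Answer: 11

Derivation:
After 'push 17': [17]
After 'dup': [17, 17]
After 'push 1': [17, 17, 1]
After 'if': [17, 17]
After 'push -8': [17, 17, -8]
After 'push 11': [17, 17, -8, 11]
After 'neg': [17, 17, -8, -11]
After 'neg': [17, 17, -8, 11]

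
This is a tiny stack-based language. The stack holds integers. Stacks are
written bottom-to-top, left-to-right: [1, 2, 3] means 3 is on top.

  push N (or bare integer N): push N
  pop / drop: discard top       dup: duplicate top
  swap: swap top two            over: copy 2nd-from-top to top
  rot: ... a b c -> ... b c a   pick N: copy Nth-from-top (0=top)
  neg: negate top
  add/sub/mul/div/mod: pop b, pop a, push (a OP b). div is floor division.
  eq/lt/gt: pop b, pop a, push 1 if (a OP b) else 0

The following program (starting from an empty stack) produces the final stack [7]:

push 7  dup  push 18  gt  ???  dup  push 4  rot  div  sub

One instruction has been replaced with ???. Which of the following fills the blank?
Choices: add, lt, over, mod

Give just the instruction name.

Stack before ???: [7, 0]
Stack after ???:  [7]
Checking each choice:
  add: MATCH
  lt: division by zero
  over: produces [7, 0, 7]
  mod: modulo by zero


Answer: add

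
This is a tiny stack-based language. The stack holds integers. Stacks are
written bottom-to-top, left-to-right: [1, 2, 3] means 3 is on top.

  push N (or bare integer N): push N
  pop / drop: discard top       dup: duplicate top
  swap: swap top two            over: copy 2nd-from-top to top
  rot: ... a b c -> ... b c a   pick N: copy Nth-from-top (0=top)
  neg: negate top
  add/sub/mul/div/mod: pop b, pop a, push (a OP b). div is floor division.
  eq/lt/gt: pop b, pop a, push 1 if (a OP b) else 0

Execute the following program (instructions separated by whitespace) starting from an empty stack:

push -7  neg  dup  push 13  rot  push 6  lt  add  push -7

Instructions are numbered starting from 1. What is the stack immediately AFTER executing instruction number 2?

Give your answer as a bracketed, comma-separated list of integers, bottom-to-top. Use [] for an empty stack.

Step 1 ('push -7'): [-7]
Step 2 ('neg'): [7]

Answer: [7]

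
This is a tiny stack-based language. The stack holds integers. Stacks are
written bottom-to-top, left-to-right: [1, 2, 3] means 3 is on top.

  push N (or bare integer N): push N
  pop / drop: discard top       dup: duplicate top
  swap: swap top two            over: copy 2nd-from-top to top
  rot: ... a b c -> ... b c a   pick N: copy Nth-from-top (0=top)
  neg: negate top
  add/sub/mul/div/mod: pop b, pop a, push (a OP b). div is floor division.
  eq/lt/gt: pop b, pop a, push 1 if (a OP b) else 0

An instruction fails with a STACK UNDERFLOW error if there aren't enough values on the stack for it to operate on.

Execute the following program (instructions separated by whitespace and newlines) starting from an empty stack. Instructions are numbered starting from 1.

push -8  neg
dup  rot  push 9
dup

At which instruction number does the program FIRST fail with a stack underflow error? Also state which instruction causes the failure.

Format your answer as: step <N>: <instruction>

Step 1 ('push -8'): stack = [-8], depth = 1
Step 2 ('neg'): stack = [8], depth = 1
Step 3 ('dup'): stack = [8, 8], depth = 2
Step 4 ('rot'): needs 3 value(s) but depth is 2 — STACK UNDERFLOW

Answer: step 4: rot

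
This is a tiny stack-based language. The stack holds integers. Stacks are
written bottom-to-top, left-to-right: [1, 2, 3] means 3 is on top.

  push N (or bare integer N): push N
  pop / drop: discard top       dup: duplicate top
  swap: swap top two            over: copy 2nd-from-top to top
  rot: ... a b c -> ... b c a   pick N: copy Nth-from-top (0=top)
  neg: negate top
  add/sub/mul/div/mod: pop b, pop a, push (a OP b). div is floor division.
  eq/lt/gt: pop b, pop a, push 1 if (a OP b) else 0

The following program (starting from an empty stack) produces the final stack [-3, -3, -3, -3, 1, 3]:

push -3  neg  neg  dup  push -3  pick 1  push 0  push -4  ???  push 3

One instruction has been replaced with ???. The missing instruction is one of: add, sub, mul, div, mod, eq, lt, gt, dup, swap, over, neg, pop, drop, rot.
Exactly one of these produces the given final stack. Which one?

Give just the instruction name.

Answer: gt

Derivation:
Stack before ???: [-3, -3, -3, -3, 0, -4]
Stack after ???:  [-3, -3, -3, -3, 1]
The instruction that transforms [-3, -3, -3, -3, 0, -4] -> [-3, -3, -3, -3, 1] is: gt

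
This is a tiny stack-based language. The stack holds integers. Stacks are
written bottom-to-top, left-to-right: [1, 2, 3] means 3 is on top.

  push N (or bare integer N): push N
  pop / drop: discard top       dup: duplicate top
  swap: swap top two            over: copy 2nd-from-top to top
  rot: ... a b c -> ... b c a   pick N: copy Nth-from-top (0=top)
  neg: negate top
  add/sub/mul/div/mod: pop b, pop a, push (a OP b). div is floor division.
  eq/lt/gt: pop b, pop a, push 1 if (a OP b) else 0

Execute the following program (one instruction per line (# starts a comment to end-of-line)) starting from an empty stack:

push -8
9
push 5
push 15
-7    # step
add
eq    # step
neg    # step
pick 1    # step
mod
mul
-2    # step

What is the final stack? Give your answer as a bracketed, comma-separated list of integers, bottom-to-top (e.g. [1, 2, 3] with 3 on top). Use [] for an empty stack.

Answer: [-8, 0, -2]

Derivation:
After 'push -8': [-8]
After 'push 9': [-8, 9]
After 'push 5': [-8, 9, 5]
After 'push 15': [-8, 9, 5, 15]
After 'push -7': [-8, 9, 5, 15, -7]
After 'add': [-8, 9, 5, 8]
After 'eq': [-8, 9, 0]
After 'neg': [-8, 9, 0]
After 'pick 1': [-8, 9, 0, 9]
After 'mod': [-8, 9, 0]
After 'mul': [-8, 0]
After 'push -2': [-8, 0, -2]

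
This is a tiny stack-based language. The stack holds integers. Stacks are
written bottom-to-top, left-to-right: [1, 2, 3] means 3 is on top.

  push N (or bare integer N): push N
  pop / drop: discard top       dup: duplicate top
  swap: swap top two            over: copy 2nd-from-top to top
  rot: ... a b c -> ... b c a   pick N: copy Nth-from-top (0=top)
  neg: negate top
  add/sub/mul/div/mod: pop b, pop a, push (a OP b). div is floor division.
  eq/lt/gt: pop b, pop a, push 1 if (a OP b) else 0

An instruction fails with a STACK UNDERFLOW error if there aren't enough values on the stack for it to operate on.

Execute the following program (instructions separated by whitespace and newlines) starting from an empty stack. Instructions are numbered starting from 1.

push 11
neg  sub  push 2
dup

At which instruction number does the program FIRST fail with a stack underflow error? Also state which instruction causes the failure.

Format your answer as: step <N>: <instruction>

Step 1 ('push 11'): stack = [11], depth = 1
Step 2 ('neg'): stack = [-11], depth = 1
Step 3 ('sub'): needs 2 value(s) but depth is 1 — STACK UNDERFLOW

Answer: step 3: sub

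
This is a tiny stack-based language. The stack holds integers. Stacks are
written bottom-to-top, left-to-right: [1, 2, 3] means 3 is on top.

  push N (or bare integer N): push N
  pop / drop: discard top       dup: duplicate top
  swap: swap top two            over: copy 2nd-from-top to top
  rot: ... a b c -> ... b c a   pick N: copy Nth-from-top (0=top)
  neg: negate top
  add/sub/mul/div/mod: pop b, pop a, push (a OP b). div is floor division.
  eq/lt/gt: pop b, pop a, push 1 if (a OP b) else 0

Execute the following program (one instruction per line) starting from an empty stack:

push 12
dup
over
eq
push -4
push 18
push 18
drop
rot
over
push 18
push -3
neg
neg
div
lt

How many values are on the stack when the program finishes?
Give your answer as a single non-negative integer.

Answer: 5

Derivation:
After 'push 12': stack = [12] (depth 1)
After 'dup': stack = [12, 12] (depth 2)
After 'over': stack = [12, 12, 12] (depth 3)
After 'eq': stack = [12, 1] (depth 2)
After 'push -4': stack = [12, 1, -4] (depth 3)
After 'push 18': stack = [12, 1, -4, 18] (depth 4)
After 'push 18': stack = [12, 1, -4, 18, 18] (depth 5)
After 'drop': stack = [12, 1, -4, 18] (depth 4)
After 'rot': stack = [12, -4, 18, 1] (depth 4)
After 'over': stack = [12, -4, 18, 1, 18] (depth 5)
After 'push 18': stack = [12, -4, 18, 1, 18, 18] (depth 6)
After 'push -3': stack = [12, -4, 18, 1, 18, 18, -3] (depth 7)
After 'neg': stack = [12, -4, 18, 1, 18, 18, 3] (depth 7)
After 'neg': stack = [12, -4, 18, 1, 18, 18, -3] (depth 7)
After 'div': stack = [12, -4, 18, 1, 18, -6] (depth 6)
After 'lt': stack = [12, -4, 18, 1, 0] (depth 5)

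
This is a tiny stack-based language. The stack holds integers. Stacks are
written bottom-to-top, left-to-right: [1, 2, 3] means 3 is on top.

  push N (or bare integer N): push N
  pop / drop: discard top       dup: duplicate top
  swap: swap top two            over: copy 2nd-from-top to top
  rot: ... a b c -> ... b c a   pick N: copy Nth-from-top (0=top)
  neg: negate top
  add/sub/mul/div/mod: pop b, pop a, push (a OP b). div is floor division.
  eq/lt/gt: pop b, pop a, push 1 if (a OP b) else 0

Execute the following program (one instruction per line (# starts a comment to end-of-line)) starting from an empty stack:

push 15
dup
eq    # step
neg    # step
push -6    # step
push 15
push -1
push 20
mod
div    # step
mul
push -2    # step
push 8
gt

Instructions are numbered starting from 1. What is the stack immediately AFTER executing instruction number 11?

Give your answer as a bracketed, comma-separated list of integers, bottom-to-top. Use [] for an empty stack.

Answer: [-1, 0]

Derivation:
Step 1 ('push 15'): [15]
Step 2 ('dup'): [15, 15]
Step 3 ('eq'): [1]
Step 4 ('neg'): [-1]
Step 5 ('push -6'): [-1, -6]
Step 6 ('push 15'): [-1, -6, 15]
Step 7 ('push -1'): [-1, -6, 15, -1]
Step 8 ('push 20'): [-1, -6, 15, -1, 20]
Step 9 ('mod'): [-1, -6, 15, 19]
Step 10 ('div'): [-1, -6, 0]
Step 11 ('mul'): [-1, 0]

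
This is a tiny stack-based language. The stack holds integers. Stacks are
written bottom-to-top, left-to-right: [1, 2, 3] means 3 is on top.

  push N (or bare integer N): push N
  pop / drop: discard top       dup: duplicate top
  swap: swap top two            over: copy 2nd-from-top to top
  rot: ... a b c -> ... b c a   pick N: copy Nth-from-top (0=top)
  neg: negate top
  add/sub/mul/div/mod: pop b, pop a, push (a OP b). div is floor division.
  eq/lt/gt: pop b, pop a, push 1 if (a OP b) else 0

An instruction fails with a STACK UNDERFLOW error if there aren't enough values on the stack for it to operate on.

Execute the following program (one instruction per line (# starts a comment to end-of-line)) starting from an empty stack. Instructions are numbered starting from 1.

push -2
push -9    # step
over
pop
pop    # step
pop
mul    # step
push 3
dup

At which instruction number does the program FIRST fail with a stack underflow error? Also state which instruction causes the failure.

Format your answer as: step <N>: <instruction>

Answer: step 7: mul

Derivation:
Step 1 ('push -2'): stack = [-2], depth = 1
Step 2 ('push -9'): stack = [-2, -9], depth = 2
Step 3 ('over'): stack = [-2, -9, -2], depth = 3
Step 4 ('pop'): stack = [-2, -9], depth = 2
Step 5 ('pop'): stack = [-2], depth = 1
Step 6 ('pop'): stack = [], depth = 0
Step 7 ('mul'): needs 2 value(s) but depth is 0 — STACK UNDERFLOW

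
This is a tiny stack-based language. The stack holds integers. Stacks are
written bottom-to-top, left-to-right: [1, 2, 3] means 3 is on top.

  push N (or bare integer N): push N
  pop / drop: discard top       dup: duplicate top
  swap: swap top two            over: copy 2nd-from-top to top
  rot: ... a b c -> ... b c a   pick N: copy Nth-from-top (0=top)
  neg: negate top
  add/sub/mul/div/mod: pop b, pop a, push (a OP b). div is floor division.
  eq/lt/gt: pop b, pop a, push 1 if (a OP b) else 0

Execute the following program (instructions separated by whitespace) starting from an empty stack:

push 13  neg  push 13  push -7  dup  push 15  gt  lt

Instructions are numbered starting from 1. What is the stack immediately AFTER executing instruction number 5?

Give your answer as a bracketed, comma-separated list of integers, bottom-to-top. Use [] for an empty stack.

Answer: [-13, 13, -7, -7]

Derivation:
Step 1 ('push 13'): [13]
Step 2 ('neg'): [-13]
Step 3 ('push 13'): [-13, 13]
Step 4 ('push -7'): [-13, 13, -7]
Step 5 ('dup'): [-13, 13, -7, -7]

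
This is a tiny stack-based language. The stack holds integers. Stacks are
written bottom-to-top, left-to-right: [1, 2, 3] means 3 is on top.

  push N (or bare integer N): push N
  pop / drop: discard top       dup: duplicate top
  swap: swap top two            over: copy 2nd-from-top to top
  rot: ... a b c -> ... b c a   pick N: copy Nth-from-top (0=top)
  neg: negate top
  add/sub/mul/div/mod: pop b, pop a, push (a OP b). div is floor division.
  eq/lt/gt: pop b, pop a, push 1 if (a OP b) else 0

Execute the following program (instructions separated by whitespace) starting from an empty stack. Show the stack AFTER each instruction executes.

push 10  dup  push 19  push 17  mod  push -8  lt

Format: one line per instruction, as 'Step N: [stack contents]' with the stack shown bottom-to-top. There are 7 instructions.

Step 1: [10]
Step 2: [10, 10]
Step 3: [10, 10, 19]
Step 4: [10, 10, 19, 17]
Step 5: [10, 10, 2]
Step 6: [10, 10, 2, -8]
Step 7: [10, 10, 0]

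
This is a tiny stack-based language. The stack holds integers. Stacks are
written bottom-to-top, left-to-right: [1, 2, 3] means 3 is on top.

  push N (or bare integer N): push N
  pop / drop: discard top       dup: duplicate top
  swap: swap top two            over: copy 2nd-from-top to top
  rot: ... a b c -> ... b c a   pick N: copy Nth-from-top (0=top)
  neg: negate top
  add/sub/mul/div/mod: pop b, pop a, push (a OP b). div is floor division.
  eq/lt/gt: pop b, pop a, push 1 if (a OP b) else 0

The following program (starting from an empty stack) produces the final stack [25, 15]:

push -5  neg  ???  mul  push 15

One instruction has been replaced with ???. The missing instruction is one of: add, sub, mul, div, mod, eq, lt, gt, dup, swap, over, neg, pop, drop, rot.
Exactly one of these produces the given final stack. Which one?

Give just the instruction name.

Stack before ???: [5]
Stack after ???:  [5, 5]
The instruction that transforms [5] -> [5, 5] is: dup

Answer: dup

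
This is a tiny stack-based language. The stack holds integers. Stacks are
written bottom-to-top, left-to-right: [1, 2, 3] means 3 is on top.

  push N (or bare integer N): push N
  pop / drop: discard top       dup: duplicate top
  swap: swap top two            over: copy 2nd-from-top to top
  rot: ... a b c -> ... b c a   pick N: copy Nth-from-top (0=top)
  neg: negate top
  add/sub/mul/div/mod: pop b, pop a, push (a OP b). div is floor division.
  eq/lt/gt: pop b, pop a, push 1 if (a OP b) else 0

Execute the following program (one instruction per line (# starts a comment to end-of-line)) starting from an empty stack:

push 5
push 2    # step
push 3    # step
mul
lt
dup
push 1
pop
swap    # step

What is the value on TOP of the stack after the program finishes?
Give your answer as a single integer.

After 'push 5': [5]
After 'push 2': [5, 2]
After 'push 3': [5, 2, 3]
After 'mul': [5, 6]
After 'lt': [1]
After 'dup': [1, 1]
After 'push 1': [1, 1, 1]
After 'pop': [1, 1]
After 'swap': [1, 1]

Answer: 1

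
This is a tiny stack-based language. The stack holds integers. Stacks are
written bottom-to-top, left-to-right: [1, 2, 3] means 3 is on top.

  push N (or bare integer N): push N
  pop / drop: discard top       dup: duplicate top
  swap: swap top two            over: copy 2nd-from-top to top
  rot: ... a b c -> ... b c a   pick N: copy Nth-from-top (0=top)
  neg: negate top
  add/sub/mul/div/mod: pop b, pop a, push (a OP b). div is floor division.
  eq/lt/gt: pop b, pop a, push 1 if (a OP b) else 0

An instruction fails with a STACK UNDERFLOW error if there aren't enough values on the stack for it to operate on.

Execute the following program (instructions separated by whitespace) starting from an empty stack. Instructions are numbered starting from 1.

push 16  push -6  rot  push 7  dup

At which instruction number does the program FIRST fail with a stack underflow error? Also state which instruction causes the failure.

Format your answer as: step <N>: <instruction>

Answer: step 3: rot

Derivation:
Step 1 ('push 16'): stack = [16], depth = 1
Step 2 ('push -6'): stack = [16, -6], depth = 2
Step 3 ('rot'): needs 3 value(s) but depth is 2 — STACK UNDERFLOW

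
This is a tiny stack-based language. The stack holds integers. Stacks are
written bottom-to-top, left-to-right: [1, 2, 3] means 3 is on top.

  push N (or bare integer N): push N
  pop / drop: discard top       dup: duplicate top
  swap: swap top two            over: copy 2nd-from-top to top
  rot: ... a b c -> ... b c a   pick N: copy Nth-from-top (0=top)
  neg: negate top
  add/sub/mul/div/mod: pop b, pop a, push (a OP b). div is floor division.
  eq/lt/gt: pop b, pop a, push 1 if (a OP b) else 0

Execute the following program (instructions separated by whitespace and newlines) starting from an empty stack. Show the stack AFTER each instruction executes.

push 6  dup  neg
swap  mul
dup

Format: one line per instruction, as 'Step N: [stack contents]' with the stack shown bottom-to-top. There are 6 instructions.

Step 1: [6]
Step 2: [6, 6]
Step 3: [6, -6]
Step 4: [-6, 6]
Step 5: [-36]
Step 6: [-36, -36]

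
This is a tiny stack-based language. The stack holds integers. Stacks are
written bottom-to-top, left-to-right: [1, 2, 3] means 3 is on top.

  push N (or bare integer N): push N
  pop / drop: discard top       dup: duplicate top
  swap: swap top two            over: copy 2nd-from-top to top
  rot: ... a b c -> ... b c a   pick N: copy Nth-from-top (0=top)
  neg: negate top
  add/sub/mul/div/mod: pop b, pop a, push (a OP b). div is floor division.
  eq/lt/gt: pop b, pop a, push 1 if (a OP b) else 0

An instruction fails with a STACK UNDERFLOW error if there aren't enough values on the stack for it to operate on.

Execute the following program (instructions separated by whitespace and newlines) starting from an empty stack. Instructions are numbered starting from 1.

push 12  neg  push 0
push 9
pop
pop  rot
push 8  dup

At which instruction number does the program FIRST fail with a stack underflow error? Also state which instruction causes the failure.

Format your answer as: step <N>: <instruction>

Answer: step 7: rot

Derivation:
Step 1 ('push 12'): stack = [12], depth = 1
Step 2 ('neg'): stack = [-12], depth = 1
Step 3 ('push 0'): stack = [-12, 0], depth = 2
Step 4 ('push 9'): stack = [-12, 0, 9], depth = 3
Step 5 ('pop'): stack = [-12, 0], depth = 2
Step 6 ('pop'): stack = [-12], depth = 1
Step 7 ('rot'): needs 3 value(s) but depth is 1 — STACK UNDERFLOW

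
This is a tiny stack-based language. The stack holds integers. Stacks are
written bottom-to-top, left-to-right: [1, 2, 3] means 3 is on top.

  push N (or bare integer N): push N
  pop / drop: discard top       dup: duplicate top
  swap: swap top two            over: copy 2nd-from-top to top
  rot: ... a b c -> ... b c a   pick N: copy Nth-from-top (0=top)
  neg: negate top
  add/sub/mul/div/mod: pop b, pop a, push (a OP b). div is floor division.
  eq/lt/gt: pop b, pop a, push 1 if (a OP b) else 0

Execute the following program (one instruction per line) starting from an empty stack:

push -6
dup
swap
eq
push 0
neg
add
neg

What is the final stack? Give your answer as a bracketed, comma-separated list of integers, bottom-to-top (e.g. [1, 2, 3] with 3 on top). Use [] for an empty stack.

Answer: [-1]

Derivation:
After 'push -6': [-6]
After 'dup': [-6, -6]
After 'swap': [-6, -6]
After 'eq': [1]
After 'push 0': [1, 0]
After 'neg': [1, 0]
After 'add': [1]
After 'neg': [-1]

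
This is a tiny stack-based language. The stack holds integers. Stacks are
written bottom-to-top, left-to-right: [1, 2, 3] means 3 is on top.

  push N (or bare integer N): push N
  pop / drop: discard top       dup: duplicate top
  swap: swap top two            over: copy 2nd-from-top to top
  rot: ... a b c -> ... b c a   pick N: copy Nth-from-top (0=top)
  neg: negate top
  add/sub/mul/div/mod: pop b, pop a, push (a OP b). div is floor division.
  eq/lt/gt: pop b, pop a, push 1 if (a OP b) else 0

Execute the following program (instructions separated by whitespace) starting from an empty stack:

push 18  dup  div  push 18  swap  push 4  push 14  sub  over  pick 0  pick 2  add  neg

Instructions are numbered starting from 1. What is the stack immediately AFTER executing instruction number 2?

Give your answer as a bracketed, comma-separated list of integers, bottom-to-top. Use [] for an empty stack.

Answer: [18, 18]

Derivation:
Step 1 ('push 18'): [18]
Step 2 ('dup'): [18, 18]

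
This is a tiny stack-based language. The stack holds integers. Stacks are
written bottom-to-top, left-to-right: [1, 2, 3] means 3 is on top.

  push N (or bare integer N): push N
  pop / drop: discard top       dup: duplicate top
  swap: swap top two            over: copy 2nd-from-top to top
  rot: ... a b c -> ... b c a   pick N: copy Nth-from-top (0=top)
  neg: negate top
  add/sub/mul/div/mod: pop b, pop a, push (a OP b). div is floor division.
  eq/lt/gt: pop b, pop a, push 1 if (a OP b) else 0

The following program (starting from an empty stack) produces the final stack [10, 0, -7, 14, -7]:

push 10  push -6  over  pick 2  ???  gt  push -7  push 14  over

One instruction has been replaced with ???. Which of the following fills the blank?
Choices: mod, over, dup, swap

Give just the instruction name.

Stack before ???: [10, -6, 10, 10]
Stack after ???:  [10, -6, 0]
Checking each choice:
  mod: MATCH
  over: produces [10, -6, 10, 0, -7, 14, -7]
  dup: produces [10, -6, 10, 0, -7, 14, -7]
  swap: produces [10, -6, 0, -7, 14, -7]


Answer: mod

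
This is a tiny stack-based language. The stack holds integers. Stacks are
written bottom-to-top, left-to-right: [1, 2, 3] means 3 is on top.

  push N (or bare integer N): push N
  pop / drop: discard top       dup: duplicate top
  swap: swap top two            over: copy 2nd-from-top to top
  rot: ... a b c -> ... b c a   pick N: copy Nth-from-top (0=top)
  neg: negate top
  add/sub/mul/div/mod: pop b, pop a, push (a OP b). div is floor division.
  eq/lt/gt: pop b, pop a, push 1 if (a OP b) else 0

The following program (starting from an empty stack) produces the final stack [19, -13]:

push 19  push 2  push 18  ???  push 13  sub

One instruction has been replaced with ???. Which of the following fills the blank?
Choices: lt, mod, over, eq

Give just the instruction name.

Answer: eq

Derivation:
Stack before ???: [19, 2, 18]
Stack after ???:  [19, 0]
Checking each choice:
  lt: produces [19, -12]
  mod: produces [19, -11]
  over: produces [19, 2, 18, -11]
  eq: MATCH


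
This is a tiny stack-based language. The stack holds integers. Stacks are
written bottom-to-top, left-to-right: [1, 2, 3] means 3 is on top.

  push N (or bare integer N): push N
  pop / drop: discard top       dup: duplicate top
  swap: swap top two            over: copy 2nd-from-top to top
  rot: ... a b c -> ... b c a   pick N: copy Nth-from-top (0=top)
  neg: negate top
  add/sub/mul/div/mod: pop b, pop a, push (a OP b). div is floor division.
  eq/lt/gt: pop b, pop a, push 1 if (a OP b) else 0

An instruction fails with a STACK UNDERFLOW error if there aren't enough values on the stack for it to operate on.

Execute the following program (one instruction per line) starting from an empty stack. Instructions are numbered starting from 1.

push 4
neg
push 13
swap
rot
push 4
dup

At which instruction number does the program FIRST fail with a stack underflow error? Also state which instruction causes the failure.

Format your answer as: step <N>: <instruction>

Step 1 ('push 4'): stack = [4], depth = 1
Step 2 ('neg'): stack = [-4], depth = 1
Step 3 ('push 13'): stack = [-4, 13], depth = 2
Step 4 ('swap'): stack = [13, -4], depth = 2
Step 5 ('rot'): needs 3 value(s) but depth is 2 — STACK UNDERFLOW

Answer: step 5: rot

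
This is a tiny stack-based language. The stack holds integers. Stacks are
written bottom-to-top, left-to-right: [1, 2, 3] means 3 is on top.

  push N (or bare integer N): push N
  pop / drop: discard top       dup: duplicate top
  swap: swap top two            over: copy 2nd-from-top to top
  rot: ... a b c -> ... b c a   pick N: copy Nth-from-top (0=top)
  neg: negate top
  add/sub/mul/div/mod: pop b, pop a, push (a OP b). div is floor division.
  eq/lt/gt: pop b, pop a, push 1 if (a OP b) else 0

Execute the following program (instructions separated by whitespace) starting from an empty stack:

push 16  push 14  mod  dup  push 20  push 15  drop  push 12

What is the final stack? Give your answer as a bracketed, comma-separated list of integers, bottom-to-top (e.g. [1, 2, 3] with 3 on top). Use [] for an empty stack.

After 'push 16': [16]
After 'push 14': [16, 14]
After 'mod': [2]
After 'dup': [2, 2]
After 'push 20': [2, 2, 20]
After 'push 15': [2, 2, 20, 15]
After 'drop': [2, 2, 20]
After 'push 12': [2, 2, 20, 12]

Answer: [2, 2, 20, 12]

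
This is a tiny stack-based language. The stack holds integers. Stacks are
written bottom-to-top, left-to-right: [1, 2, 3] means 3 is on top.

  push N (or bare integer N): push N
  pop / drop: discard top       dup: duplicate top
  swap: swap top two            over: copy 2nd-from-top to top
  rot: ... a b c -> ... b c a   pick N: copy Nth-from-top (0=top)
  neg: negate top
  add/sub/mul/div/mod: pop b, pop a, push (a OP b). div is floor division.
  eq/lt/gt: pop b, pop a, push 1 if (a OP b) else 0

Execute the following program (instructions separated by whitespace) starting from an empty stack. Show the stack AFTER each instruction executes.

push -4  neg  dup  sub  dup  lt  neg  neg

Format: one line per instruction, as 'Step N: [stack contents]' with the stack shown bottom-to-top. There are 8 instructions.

Step 1: [-4]
Step 2: [4]
Step 3: [4, 4]
Step 4: [0]
Step 5: [0, 0]
Step 6: [0]
Step 7: [0]
Step 8: [0]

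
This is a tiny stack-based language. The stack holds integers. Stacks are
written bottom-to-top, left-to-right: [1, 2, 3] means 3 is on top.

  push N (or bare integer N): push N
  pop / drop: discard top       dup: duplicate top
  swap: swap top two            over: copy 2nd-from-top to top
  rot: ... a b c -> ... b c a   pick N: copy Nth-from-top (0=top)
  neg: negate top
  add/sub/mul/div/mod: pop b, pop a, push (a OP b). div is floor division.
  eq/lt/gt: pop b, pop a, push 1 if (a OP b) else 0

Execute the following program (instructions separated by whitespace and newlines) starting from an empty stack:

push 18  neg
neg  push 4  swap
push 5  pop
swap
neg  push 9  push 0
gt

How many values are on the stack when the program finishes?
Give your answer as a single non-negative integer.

After 'push 18': stack = [18] (depth 1)
After 'neg': stack = [-18] (depth 1)
After 'neg': stack = [18] (depth 1)
After 'push 4': stack = [18, 4] (depth 2)
After 'swap': stack = [4, 18] (depth 2)
After 'push 5': stack = [4, 18, 5] (depth 3)
After 'pop': stack = [4, 18] (depth 2)
After 'swap': stack = [18, 4] (depth 2)
After 'neg': stack = [18, -4] (depth 2)
After 'push 9': stack = [18, -4, 9] (depth 3)
After 'push 0': stack = [18, -4, 9, 0] (depth 4)
After 'gt': stack = [18, -4, 1] (depth 3)

Answer: 3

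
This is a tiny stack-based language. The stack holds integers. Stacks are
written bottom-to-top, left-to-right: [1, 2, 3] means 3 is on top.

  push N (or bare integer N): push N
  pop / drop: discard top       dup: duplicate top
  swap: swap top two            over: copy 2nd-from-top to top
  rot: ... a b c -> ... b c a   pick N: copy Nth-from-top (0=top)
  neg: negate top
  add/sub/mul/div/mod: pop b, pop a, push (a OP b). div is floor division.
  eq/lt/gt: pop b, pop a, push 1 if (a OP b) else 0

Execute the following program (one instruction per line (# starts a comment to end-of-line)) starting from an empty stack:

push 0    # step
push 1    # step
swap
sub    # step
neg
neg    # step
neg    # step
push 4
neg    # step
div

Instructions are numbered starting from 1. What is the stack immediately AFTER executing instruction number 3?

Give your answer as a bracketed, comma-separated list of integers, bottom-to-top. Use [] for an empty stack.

Answer: [1, 0]

Derivation:
Step 1 ('push 0'): [0]
Step 2 ('push 1'): [0, 1]
Step 3 ('swap'): [1, 0]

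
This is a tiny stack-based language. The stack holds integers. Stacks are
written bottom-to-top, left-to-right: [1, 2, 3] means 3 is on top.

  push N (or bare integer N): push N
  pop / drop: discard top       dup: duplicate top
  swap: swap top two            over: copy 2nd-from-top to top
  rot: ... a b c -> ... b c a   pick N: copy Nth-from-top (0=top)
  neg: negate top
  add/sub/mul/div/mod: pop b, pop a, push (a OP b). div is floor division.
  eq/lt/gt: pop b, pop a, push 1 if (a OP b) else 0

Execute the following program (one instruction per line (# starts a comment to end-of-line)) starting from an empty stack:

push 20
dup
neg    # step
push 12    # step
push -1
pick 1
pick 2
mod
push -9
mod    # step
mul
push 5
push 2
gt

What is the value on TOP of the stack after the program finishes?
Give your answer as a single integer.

After 'push 20': [20]
After 'dup': [20, 20]
After 'neg': [20, -20]
After 'push 12': [20, -20, 12]
After 'push -1': [20, -20, 12, -1]
After 'pick 1': [20, -20, 12, -1, 12]
After 'pick 2': [20, -20, 12, -1, 12, 12]
After 'mod': [20, -20, 12, -1, 0]
After 'push -9': [20, -20, 12, -1, 0, -9]
After 'mod': [20, -20, 12, -1, 0]
After 'mul': [20, -20, 12, 0]
After 'push 5': [20, -20, 12, 0, 5]
After 'push 2': [20, -20, 12, 0, 5, 2]
After 'gt': [20, -20, 12, 0, 1]

Answer: 1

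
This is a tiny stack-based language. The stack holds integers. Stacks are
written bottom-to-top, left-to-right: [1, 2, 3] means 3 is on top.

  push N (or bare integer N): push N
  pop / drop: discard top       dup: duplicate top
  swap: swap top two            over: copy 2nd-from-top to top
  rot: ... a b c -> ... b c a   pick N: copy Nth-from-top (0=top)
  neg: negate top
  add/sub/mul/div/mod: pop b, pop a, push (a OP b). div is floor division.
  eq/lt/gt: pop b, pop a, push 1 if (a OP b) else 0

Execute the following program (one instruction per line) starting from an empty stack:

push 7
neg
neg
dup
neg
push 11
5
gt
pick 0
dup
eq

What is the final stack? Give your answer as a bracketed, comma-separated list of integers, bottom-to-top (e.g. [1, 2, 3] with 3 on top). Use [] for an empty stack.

After 'push 7': [7]
After 'neg': [-7]
After 'neg': [7]
After 'dup': [7, 7]
After 'neg': [7, -7]
After 'push 11': [7, -7, 11]
After 'push 5': [7, -7, 11, 5]
After 'gt': [7, -7, 1]
After 'pick 0': [7, -7, 1, 1]
After 'dup': [7, -7, 1, 1, 1]
After 'eq': [7, -7, 1, 1]

Answer: [7, -7, 1, 1]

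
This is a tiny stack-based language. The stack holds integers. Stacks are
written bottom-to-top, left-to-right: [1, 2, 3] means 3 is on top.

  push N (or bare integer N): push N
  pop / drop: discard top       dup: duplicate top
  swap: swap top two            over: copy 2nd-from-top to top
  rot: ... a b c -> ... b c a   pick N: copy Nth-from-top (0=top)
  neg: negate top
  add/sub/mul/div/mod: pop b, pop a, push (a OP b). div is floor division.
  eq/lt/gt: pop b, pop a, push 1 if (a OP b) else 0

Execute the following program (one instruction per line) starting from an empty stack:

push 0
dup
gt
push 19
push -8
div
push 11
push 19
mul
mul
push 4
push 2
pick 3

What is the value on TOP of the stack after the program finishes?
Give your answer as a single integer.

Answer: 0

Derivation:
After 'push 0': [0]
After 'dup': [0, 0]
After 'gt': [0]
After 'push 19': [0, 19]
After 'push -8': [0, 19, -8]
After 'div': [0, -3]
After 'push 11': [0, -3, 11]
After 'push 19': [0, -3, 11, 19]
After 'mul': [0, -3, 209]
After 'mul': [0, -627]
After 'push 4': [0, -627, 4]
After 'push 2': [0, -627, 4, 2]
After 'pick 3': [0, -627, 4, 2, 0]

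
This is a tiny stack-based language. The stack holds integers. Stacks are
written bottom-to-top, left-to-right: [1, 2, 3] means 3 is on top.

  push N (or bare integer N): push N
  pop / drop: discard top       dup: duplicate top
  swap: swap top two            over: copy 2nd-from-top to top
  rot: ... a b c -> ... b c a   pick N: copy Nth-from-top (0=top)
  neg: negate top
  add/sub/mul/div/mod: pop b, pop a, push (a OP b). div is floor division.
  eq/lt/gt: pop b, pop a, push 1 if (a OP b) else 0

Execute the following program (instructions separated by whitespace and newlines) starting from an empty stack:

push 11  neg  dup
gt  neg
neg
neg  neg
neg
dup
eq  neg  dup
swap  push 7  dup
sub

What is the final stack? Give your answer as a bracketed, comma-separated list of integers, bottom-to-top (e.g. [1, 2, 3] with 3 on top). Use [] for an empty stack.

After 'push 11': [11]
After 'neg': [-11]
After 'dup': [-11, -11]
After 'gt': [0]
After 'neg': [0]
After 'neg': [0]
After 'neg': [0]
After 'neg': [0]
After 'neg': [0]
After 'dup': [0, 0]
After 'eq': [1]
After 'neg': [-1]
After 'dup': [-1, -1]
After 'swap': [-1, -1]
After 'push 7': [-1, -1, 7]
After 'dup': [-1, -1, 7, 7]
After 'sub': [-1, -1, 0]

Answer: [-1, -1, 0]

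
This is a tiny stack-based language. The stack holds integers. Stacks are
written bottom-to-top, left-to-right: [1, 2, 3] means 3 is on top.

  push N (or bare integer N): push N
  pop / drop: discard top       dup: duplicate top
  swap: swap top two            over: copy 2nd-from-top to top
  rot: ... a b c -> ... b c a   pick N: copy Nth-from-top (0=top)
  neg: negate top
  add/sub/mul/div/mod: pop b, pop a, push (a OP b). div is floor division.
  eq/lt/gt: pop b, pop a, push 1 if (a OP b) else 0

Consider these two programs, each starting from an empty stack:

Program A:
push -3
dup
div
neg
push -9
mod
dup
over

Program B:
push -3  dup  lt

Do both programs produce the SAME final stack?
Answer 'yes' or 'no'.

Program A trace:
  After 'push -3': [-3]
  After 'dup': [-3, -3]
  After 'div': [1]
  After 'neg': [-1]
  After 'push -9': [-1, -9]
  After 'mod': [-1]
  After 'dup': [-1, -1]
  After 'over': [-1, -1, -1]
Program A final stack: [-1, -1, -1]

Program B trace:
  After 'push -3': [-3]
  After 'dup': [-3, -3]
  After 'lt': [0]
Program B final stack: [0]
Same: no

Answer: no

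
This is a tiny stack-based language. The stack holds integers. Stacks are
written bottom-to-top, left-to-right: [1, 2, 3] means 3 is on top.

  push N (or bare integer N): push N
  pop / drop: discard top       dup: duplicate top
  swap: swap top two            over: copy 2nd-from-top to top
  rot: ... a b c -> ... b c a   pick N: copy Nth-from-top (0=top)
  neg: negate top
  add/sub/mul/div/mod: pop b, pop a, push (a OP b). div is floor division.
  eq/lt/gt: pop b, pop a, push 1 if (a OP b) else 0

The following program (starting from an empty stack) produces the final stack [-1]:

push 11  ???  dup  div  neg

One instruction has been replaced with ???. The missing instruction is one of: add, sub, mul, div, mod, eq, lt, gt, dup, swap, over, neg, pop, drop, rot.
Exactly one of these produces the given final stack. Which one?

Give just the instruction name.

Answer: neg

Derivation:
Stack before ???: [11]
Stack after ???:  [-11]
The instruction that transforms [11] -> [-11] is: neg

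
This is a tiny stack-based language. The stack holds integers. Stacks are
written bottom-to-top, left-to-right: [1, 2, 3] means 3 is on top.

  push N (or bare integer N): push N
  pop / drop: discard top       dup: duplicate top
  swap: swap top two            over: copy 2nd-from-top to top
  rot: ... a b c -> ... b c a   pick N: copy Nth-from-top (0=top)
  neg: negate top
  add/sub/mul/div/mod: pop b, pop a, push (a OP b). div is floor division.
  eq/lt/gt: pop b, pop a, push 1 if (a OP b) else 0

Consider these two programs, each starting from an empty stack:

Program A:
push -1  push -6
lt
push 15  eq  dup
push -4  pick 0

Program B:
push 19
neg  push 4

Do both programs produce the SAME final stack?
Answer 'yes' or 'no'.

Program A trace:
  After 'push -1': [-1]
  After 'push -6': [-1, -6]
  After 'lt': [0]
  After 'push 15': [0, 15]
  After 'eq': [0]
  After 'dup': [0, 0]
  After 'push -4': [0, 0, -4]
  After 'pick 0': [0, 0, -4, -4]
Program A final stack: [0, 0, -4, -4]

Program B trace:
  After 'push 19': [19]
  After 'neg': [-19]
  After 'push 4': [-19, 4]
Program B final stack: [-19, 4]
Same: no

Answer: no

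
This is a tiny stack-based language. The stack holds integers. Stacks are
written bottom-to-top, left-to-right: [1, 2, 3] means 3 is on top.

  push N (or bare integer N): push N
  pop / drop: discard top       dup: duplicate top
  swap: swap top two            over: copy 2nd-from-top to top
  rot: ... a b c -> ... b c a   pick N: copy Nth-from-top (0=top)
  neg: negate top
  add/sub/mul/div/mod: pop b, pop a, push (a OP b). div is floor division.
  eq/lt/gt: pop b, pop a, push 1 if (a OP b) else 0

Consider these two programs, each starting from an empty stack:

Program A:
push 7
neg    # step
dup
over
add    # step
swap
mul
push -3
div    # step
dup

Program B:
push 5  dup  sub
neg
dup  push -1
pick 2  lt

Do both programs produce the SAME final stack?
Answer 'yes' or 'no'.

Program A trace:
  After 'push 7': [7]
  After 'neg': [-7]
  After 'dup': [-7, -7]
  After 'over': [-7, -7, -7]
  After 'add': [-7, -14]
  After 'swap': [-14, -7]
  After 'mul': [98]
  After 'push -3': [98, -3]
  After 'div': [-33]
  After 'dup': [-33, -33]
Program A final stack: [-33, -33]

Program B trace:
  After 'push 5': [5]
  After 'dup': [5, 5]
  After 'sub': [0]
  After 'neg': [0]
  After 'dup': [0, 0]
  After 'push -1': [0, 0, -1]
  After 'pick 2': [0, 0, -1, 0]
  After 'lt': [0, 0, 1]
Program B final stack: [0, 0, 1]
Same: no

Answer: no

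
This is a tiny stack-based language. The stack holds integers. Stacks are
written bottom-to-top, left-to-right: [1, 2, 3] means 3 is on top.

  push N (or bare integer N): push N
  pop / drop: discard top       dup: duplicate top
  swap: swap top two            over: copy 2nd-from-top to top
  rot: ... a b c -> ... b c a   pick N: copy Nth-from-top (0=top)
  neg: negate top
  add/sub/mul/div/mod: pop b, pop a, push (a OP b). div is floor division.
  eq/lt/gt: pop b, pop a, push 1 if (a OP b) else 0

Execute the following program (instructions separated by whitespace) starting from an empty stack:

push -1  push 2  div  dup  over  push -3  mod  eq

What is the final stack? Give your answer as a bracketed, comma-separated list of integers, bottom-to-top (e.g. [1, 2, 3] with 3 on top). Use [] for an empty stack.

Answer: [-1, 1]

Derivation:
After 'push -1': [-1]
After 'push 2': [-1, 2]
After 'div': [-1]
After 'dup': [-1, -1]
After 'over': [-1, -1, -1]
After 'push -3': [-1, -1, -1, -3]
After 'mod': [-1, -1, -1]
After 'eq': [-1, 1]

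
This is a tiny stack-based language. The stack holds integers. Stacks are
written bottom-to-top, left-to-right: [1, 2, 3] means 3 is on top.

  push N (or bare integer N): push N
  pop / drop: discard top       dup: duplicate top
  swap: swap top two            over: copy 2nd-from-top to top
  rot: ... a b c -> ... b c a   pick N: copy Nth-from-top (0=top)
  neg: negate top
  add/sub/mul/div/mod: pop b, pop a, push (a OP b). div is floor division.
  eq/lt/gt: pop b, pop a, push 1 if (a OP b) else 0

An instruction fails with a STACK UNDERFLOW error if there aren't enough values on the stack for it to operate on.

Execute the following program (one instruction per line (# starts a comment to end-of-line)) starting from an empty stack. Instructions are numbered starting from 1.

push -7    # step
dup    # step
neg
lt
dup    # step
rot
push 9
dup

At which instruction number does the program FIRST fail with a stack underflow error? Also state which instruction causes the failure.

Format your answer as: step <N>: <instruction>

Answer: step 6: rot

Derivation:
Step 1 ('push -7'): stack = [-7], depth = 1
Step 2 ('dup'): stack = [-7, -7], depth = 2
Step 3 ('neg'): stack = [-7, 7], depth = 2
Step 4 ('lt'): stack = [1], depth = 1
Step 5 ('dup'): stack = [1, 1], depth = 2
Step 6 ('rot'): needs 3 value(s) but depth is 2 — STACK UNDERFLOW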